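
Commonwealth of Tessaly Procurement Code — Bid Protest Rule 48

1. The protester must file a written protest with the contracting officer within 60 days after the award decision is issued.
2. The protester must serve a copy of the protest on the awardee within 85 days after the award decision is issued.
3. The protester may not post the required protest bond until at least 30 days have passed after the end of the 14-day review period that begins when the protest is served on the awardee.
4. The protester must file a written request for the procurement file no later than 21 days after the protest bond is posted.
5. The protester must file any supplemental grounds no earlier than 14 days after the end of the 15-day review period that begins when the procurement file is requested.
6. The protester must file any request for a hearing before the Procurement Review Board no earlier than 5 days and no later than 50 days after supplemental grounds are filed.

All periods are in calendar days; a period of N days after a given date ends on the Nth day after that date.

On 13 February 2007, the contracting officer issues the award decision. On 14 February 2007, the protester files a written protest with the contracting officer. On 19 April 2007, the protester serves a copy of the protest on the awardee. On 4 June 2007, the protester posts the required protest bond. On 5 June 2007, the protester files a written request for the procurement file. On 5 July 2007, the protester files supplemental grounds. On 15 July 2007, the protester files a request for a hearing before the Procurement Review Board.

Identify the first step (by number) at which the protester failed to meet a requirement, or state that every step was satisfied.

None — every step was satisfied

Step 1 — counting 60 days from 13 February 2007 (when the award decision is issued) gives a deadline of 14 April 2007; 14 February 2007 is within that limit.
Step 2 — counting 85 days from 13 February 2007 (when the award decision is issued) gives a deadline of 9 May 2007; completed 19 April 2007, before the deadline.
Step 3 — must wait 30 days from 3 May 2007 (end of the 14-day review period, which began when the protest is served on the awardee on 19 April 2007), so not before 2 June 2007; 4 June 2007 is on or after that date.
Step 4 — counting 21 days from 4 June 2007 (when the protest bond is posted) gives a deadline of 25 June 2007; completed 5 June 2007, before the deadline.
Step 5 — must wait 14 days from 20 June 2007 (end of the 15-day review period, which began when the procurement file is requested on 5 June 2007), so not before 4 July 2007; 5 July 2007 is on or after that date.
Step 6 — 5 and 50 days from 5 July 2007 (when supplemental grounds are filed) are 10 July 2007 and 24 August 2007 respectively; done 15 July 2007 — within the window.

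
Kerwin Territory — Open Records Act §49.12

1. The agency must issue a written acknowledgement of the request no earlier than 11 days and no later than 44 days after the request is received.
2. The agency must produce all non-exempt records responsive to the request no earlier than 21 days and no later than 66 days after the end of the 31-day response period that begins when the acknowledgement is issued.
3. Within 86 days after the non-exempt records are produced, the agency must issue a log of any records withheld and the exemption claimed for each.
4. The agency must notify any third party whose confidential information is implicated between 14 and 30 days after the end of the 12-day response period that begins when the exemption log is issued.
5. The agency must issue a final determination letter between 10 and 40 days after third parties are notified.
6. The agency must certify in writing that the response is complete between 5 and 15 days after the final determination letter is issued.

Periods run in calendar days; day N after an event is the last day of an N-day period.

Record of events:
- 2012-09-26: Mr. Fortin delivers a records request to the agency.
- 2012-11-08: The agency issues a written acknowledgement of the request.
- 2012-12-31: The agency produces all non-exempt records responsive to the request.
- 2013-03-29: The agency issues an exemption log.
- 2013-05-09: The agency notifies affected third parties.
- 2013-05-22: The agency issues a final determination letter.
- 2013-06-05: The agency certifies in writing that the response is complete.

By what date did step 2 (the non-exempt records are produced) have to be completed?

The acknowledgement is issued on 2012-11-08; the 31-day response period therefore ends 2012-12-09, and step 2 runs from that date. The window is 21–66 days after 2012-12-09; it closes on 2013-02-13.

2013-02-13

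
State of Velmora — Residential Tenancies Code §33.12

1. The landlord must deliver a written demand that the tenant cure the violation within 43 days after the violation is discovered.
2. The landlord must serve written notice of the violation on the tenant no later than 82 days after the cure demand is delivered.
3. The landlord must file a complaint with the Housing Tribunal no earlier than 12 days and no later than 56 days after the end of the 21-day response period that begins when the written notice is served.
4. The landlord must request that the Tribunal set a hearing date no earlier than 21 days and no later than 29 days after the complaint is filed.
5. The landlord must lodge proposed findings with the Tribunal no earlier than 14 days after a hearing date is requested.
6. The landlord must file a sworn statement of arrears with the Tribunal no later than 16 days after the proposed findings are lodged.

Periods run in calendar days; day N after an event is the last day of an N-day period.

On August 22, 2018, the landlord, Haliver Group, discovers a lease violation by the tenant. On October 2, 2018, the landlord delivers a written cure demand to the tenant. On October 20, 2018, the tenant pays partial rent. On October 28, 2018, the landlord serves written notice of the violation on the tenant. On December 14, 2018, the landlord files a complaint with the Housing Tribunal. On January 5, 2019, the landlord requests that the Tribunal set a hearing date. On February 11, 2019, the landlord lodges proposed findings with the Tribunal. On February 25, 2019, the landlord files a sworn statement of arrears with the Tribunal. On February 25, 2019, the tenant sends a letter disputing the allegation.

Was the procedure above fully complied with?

(1) due by August 22, 2018 + 43 days = October 4, 2018; October 2, 2018 is within that limit.
(2) due by October 2, 2018 + 82 days = December 23, 2018; completed October 28, 2018, before the deadline.
(3) the permitted window runs from November 18, 2018 + 12 = November 30, 2018 to November 18, 2018 + 56 = January 13, 2019; done December 14, 2018, which is between those dates.
(4) the permitted window runs from December 14, 2018 + 21 = January 4, 2019 to December 14, 2018 + 29 = January 12, 2019; done January 5, 2019, which is between those dates.
(5) permitted from January 5, 2019 + 14 days = January 19, 2019 onward; done February 11, 2019, after the minimum wait.
(6) due by February 11, 2019 + 16 days = February 27, 2019; February 25, 2019 is within that limit.

Yes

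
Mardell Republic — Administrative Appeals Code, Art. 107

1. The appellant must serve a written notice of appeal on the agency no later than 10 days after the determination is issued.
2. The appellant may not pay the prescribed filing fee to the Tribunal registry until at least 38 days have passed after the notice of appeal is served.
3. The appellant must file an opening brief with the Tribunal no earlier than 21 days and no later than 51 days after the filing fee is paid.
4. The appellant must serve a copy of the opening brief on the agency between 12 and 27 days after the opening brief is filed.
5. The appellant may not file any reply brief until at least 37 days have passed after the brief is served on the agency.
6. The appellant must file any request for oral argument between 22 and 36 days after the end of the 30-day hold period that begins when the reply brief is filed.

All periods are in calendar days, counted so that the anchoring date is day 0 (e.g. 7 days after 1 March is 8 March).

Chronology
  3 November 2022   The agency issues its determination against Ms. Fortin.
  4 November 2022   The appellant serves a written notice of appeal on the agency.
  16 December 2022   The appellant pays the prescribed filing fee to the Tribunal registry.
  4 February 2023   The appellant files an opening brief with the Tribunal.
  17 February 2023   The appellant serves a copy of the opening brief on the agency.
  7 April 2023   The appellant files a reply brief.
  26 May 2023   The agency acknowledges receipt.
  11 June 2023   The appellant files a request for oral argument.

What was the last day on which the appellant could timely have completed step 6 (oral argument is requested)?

The reply brief is filed on 7 April 2023; the 30-day hold period therefore ends 7 May 2023, and step 6 runs from that date. The window is 22–36 days after 7 May 2023; it closes on 12 June 2023.

12 June 2023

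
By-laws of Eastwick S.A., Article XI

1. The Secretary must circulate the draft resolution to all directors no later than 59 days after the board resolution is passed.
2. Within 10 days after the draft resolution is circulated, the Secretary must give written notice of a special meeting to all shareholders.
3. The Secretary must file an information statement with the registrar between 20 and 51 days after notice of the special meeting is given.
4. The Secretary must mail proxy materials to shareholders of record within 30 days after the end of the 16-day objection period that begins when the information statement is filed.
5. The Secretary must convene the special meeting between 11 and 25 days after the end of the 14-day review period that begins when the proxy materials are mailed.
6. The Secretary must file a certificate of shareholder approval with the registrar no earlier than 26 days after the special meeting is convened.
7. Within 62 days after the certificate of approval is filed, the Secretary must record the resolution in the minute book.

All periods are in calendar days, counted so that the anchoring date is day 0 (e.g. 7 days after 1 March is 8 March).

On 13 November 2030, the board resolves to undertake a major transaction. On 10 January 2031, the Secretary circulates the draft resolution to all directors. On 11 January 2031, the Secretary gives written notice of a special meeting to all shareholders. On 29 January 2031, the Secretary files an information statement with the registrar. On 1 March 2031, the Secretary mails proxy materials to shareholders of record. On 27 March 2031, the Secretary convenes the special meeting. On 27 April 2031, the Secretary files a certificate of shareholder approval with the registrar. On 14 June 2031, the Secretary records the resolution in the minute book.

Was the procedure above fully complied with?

No

Step 1 — counting 59 days from 13 November 2030 (when the board resolution is passed) gives a deadline of 11 January 2031; completed 10 January 2031, before the deadline.
Step 2 — counting 10 days from 10 January 2031 (when the draft resolution is circulated) gives a deadline of 20 January 2031; 11 January 2031 is within that limit.
Step 3 — 20 and 51 days from 11 January 2031 (when notice of the special meeting is given) are 31 January 2031 and 3 March 2031 respectively; 29 January 2031 is 2 days too early.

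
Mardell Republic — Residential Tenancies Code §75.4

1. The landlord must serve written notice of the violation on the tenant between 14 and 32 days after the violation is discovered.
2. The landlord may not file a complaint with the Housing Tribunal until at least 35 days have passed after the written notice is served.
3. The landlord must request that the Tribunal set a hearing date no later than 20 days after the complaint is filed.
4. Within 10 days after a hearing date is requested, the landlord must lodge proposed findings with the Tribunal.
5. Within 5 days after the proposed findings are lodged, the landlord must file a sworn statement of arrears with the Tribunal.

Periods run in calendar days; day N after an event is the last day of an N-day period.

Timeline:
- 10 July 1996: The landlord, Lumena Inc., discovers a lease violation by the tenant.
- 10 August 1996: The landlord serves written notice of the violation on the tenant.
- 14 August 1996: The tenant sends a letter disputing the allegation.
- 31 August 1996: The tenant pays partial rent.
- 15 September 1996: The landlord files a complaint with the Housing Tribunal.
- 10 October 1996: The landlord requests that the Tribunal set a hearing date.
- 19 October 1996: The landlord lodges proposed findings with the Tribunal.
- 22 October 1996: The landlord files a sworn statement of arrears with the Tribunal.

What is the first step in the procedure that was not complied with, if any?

Step 3

(1) the permitted window runs from 10 July 1996 + 14 = 24 July 1996 to 10 July 1996 + 32 = 11 August 1996; done 10 August 1996 — within the window.
(2) permitted from 10 August 1996 + 35 days = 14 September 1996 onward; done 15 September 1996 — permitted.
(3) due by 15 September 1996 + 20 days = 5 October 1996; 10 October 1996 misses that deadline by 5 days.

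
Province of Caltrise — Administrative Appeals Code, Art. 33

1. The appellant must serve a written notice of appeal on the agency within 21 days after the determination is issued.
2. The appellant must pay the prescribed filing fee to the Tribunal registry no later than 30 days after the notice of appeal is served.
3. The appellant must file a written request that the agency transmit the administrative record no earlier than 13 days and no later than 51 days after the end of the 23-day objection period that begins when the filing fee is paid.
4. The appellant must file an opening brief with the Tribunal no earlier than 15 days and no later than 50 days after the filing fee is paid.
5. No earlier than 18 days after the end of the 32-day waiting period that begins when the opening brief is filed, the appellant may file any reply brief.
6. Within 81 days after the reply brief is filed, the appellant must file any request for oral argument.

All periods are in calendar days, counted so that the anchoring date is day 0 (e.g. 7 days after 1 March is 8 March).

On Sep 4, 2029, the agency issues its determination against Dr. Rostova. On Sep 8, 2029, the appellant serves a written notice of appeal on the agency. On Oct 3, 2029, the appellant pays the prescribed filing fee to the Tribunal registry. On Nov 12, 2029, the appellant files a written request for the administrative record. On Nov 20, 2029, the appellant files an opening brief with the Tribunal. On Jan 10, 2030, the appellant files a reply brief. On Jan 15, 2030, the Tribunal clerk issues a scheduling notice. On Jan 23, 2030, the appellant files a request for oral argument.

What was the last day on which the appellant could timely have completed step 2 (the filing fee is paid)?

Oct 8, 2029

Step 2 runs from Sep 8, 2029, when the notice of appeal is served. 30 days after Sep 8, 2029 is Oct 8, 2029.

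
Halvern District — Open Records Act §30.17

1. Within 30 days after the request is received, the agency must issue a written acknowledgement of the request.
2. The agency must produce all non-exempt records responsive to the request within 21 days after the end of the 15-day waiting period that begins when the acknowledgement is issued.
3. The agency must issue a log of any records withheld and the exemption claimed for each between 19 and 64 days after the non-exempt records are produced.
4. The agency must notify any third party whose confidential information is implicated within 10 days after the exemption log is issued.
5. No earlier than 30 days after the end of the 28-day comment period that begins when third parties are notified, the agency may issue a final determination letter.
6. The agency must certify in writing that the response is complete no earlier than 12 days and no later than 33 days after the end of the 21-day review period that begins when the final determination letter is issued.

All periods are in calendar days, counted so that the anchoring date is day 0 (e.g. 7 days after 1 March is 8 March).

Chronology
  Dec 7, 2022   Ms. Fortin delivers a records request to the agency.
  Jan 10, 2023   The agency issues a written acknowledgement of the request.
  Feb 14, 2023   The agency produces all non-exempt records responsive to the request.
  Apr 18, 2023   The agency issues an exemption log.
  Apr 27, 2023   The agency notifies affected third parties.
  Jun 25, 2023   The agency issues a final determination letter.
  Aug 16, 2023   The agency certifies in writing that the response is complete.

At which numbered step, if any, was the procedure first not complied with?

Step 1 — counting 30 days from Dec 7, 2022 (when the request is received) gives a deadline of Jan 6, 2023; Jan 10, 2023 misses that deadline by 4 days.

Step 1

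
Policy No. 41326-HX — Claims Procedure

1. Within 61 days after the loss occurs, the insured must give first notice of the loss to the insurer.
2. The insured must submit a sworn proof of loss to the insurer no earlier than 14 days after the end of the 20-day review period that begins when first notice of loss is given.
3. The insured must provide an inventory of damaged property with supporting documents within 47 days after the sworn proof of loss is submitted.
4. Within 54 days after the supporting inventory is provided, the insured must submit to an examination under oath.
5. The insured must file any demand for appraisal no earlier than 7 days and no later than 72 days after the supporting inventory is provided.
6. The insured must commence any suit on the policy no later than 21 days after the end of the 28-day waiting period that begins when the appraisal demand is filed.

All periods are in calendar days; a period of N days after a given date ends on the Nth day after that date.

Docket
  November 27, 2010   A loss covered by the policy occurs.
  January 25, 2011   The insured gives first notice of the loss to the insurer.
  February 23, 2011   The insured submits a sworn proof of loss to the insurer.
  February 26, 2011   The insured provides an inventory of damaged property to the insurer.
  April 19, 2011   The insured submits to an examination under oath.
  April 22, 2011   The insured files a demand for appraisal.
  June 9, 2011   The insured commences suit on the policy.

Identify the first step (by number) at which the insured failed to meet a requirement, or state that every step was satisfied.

Step 2

(1) due by November 27, 2010 + 61 days = January 27, 2011; completed January 25, 2011, before the deadline.
(2) permitted from February 14, 2011 + 14 days = February 28, 2011 onward; February 23, 2011 is 5 days before the earliest permitted date.
Later steps need not be reached.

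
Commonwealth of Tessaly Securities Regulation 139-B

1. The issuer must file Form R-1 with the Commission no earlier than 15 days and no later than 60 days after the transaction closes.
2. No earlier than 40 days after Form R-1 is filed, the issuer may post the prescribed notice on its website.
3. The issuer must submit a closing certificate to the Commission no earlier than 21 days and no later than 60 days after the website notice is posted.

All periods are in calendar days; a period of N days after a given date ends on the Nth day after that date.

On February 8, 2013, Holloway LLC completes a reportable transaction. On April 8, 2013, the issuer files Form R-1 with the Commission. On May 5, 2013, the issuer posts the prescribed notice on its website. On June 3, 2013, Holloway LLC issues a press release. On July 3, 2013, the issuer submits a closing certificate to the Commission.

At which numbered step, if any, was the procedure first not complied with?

Step 2

(1) the permitted window runs from February 8, 2013 + 15 = February 23, 2013 to February 8, 2013 + 60 = April 9, 2013; April 8, 2013 falls inside that range.
(2) permitted from April 8, 2013 + 40 days = May 18, 2013 onward; acted on May 5, 2013, 13 days prematurely.
Later steps need not be reached.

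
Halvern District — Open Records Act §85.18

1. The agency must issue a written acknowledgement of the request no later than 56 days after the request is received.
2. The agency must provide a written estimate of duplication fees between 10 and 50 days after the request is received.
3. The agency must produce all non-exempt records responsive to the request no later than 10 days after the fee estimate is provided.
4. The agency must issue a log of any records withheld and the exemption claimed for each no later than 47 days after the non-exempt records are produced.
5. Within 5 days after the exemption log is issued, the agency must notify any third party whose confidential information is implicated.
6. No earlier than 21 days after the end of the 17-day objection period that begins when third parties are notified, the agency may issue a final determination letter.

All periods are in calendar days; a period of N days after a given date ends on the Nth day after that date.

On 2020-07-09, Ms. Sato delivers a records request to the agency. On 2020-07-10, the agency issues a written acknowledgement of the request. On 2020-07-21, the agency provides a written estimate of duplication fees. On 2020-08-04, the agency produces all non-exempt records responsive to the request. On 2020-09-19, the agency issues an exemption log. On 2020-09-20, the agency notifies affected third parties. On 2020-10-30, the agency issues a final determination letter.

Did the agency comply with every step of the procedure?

(1) due by 2020-07-09 + 56 days = 2020-09-03; completed 2020-07-10, before the deadline.
(2) the permitted window runs from 2020-07-09 + 10 = 2020-07-19 to 2020-07-09 + 50 = 2020-08-28; done 2020-07-21 — within the window.
(3) due by 2020-07-21 + 10 days = 2020-07-31; not done until 2020-08-04, 4 days after the deadline.
That is the first point of non-compliance.

No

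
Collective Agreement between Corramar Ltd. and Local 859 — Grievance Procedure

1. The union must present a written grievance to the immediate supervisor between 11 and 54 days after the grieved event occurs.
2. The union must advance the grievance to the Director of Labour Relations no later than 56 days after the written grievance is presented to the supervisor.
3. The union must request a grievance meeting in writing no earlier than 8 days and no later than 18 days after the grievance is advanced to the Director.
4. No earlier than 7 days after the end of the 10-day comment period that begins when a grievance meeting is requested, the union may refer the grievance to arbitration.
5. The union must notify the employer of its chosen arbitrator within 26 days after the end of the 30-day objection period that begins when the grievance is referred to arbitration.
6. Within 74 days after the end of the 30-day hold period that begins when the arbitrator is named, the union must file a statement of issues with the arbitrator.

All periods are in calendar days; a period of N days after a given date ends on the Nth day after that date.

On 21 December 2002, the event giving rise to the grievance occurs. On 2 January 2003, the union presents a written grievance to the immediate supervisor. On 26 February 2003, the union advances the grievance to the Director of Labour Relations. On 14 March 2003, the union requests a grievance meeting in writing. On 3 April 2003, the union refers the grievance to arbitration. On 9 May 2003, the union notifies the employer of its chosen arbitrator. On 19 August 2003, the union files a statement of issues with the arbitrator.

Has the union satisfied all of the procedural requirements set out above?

Step 1: the window is 11–54 days after 21 December 2002 (when the grieved event occurs), so 1 January 2003 through 13 February 2003; done 2 January 2003 — within the window.
Step 2: 56 days after 2 January 2003 (when the written grievance is presented to the supervisor) is 27 February 2003; done 26 February 2003 — timely.
Step 3: the window is 8–18 days after 26 February 2003 (when the grievance is advanced to the Director), so 6 March 2003 through 16 March 2003; 14 March 2003 falls inside that range.
Step 4: the earliest permitted date is 7 days after 24 March 2003 (end of the 10-day comment period, which began when a grievance meeting is requested on 14 March 2003), i.e. 31 March 2003; done 3 April 2003 — permitted.
Step 5: 26 days after 3 May 2003 (end of the 30-day objection period, which began when the grievance is referred to arbitration on 3 April 2003) is 29 May 2003; completed 9 May 2003, before the deadline.
Step 6: 74 days after 8 June 2003 (end of the 30-day hold period, which began when the arbitrator is named on 9 May 2003) is 21 August 2003; 19 August 2003 is within that limit.

Yes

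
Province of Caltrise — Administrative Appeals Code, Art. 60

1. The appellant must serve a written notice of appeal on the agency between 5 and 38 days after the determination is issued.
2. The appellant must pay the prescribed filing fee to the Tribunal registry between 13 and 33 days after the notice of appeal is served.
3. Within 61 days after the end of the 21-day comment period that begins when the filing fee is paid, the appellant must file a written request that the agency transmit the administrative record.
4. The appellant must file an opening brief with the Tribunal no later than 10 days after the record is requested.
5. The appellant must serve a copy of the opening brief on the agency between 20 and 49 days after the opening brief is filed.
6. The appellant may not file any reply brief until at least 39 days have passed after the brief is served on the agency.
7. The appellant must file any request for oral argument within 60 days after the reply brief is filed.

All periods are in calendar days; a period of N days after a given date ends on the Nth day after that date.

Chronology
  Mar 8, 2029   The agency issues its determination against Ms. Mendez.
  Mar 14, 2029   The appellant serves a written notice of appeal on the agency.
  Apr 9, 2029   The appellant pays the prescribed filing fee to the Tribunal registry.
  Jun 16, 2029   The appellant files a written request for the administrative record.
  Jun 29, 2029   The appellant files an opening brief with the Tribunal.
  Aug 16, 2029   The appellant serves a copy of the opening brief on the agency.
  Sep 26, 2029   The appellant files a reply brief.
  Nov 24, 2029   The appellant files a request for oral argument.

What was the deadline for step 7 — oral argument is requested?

Step 7 runs from Sep 26, 2029, when the reply brief is filed. 60 days after Sep 26, 2029 is Nov 25, 2029.

Nov 25, 2029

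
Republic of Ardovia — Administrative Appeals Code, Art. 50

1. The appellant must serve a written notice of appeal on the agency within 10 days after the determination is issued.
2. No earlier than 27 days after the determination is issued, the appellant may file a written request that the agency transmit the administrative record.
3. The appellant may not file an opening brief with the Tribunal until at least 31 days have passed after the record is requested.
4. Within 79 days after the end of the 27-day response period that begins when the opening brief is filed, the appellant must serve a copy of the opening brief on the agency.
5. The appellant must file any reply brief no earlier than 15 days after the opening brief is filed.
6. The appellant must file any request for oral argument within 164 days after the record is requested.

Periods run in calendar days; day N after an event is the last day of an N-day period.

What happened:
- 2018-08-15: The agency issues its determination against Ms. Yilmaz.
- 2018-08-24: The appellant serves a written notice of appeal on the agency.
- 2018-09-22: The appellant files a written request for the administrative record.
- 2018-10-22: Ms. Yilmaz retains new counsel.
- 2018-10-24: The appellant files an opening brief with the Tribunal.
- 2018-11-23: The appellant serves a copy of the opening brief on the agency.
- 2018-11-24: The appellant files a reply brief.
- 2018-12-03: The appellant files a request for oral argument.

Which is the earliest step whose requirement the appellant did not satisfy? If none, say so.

Step 1 — counting 10 days from 2018-08-15 (when the determination is issued) gives a deadline of 2018-08-25; completed 2018-08-24, before the deadline.
Step 2 — must wait 27 days from 2018-08-15 (when the determination is issued), so not before 2018-09-11; done 2018-09-22 — permitted.
Step 3 — must wait 31 days from 2018-09-22 (when the record is requested), so not before 2018-10-23; done 2018-10-24, after the minimum wait.
Step 4 — counting 79 days from 2018-11-20 (end of the 27-day response period, which began when the opening brief is filed on 2018-10-24) gives a deadline of 2019-02-07; completed 2018-11-23, before the deadline.
Step 5 — must wait 15 days from 2018-10-24 (when the opening brief is filed), so not before 2018-11-08; 2018-11-24 is on or after that date.
Step 6 — counting 164 days from 2018-09-22 (when the record is requested) gives a deadline of 2019-03-05; 2018-12-03 is within that limit.

None — every step was satisfied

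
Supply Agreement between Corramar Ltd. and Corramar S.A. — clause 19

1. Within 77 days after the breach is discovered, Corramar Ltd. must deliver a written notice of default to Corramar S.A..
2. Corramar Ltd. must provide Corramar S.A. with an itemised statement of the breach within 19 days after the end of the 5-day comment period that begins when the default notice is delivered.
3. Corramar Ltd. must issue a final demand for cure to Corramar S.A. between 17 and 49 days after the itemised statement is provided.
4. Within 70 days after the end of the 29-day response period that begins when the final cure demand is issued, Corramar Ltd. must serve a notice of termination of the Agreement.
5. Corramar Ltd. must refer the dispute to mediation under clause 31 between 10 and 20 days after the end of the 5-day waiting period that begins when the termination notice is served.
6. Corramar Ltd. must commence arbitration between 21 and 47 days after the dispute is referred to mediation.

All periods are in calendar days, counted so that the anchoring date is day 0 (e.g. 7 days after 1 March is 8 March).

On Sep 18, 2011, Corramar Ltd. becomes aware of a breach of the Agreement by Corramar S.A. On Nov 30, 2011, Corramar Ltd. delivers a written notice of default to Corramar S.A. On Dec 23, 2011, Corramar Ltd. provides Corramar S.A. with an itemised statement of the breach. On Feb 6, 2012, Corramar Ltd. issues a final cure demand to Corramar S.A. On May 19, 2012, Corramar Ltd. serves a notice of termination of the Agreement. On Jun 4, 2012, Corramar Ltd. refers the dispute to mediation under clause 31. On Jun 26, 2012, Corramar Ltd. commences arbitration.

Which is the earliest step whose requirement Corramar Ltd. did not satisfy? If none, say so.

(1) due by Sep 18, 2011 + 77 days = Dec 4, 2011; Nov 30, 2011 is within that limit.
(2) due by Dec 5, 2011 + 19 days = Dec 24, 2011; done Dec 23, 2011 — timely.
(3) the permitted window runs from Dec 23, 2011 + 17 = Jan 9, 2012 to Dec 23, 2011 + 49 = Feb 10, 2012; Feb 6, 2012 falls inside that range.
(4) due by Mar 6, 2012 + 70 days = May 15, 2012; done May 19, 2012 — 4 days late.
The procedure was therefore not followed at step 4.

Step 4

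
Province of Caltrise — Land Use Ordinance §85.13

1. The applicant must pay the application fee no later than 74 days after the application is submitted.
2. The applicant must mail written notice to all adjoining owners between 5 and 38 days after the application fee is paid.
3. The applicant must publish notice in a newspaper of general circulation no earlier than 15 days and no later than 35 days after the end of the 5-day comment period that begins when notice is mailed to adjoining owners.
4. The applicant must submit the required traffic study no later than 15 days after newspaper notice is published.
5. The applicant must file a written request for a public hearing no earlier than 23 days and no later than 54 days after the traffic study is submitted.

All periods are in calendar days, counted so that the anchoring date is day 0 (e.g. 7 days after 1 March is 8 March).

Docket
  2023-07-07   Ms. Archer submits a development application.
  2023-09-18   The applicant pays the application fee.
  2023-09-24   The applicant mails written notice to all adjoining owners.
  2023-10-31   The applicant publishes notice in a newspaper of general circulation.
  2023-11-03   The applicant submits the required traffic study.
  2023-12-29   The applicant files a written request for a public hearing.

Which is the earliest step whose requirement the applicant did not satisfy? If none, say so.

Step 1: 74 days after 2023-07-07 (when the application is submitted) is 2023-09-19; completed 2023-09-18, before the deadline.
Step 2: the window is 5–38 days after 2023-09-18 (when the application fee is paid), so 2023-09-23 through 2023-10-26; done 2023-09-24, which is between those dates.
Step 3: the window is 15–35 days after 2023-09-29 (end of the 5-day comment period, which began when notice is mailed to adjoining owners on 2023-09-24), so 2023-10-14 through 2023-11-03; 2023-10-31 falls inside that range.
Step 4: 15 days after 2023-10-31 (when newspaper notice is published) is 2023-11-15; completed 2023-11-03, before the deadline.
Step 5: the window is 23–54 days after 2023-11-03 (when the traffic study is submitted), so 2023-11-26 through 2023-12-27; 2023-12-29 is 2 days past the end of the window.

Step 5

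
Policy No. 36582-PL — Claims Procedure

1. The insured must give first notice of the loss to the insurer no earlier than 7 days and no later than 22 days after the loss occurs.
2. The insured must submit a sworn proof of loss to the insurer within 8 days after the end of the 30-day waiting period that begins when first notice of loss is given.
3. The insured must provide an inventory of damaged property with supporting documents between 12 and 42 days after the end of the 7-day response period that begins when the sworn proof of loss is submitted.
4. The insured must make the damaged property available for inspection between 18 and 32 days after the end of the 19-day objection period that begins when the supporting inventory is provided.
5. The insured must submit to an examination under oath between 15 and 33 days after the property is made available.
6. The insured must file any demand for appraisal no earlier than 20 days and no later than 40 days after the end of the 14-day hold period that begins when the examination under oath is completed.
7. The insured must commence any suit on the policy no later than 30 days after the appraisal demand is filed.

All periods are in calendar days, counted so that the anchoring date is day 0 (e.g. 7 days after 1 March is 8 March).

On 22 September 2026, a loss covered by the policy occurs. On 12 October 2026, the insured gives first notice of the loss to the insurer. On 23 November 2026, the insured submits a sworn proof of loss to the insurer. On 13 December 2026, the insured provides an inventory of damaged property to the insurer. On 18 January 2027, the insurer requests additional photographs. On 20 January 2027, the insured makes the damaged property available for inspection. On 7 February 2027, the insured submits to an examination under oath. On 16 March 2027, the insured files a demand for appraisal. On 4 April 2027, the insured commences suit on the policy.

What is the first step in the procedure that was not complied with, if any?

Step 2

Step 1: the window is 7–22 days after 22 September 2026 (when the loss occurs), so 29 September 2026 through 14 October 2026; done 12 October 2026, which is between those dates.
Step 2: 8 days after 11 November 2026 (end of the 30-day waiting period, which began when first notice of loss is given on 12 October 2026) is 19 November 2026; 23 November 2026 misses that deadline by 4 days.
No need to go further; step 2 was not satisfied.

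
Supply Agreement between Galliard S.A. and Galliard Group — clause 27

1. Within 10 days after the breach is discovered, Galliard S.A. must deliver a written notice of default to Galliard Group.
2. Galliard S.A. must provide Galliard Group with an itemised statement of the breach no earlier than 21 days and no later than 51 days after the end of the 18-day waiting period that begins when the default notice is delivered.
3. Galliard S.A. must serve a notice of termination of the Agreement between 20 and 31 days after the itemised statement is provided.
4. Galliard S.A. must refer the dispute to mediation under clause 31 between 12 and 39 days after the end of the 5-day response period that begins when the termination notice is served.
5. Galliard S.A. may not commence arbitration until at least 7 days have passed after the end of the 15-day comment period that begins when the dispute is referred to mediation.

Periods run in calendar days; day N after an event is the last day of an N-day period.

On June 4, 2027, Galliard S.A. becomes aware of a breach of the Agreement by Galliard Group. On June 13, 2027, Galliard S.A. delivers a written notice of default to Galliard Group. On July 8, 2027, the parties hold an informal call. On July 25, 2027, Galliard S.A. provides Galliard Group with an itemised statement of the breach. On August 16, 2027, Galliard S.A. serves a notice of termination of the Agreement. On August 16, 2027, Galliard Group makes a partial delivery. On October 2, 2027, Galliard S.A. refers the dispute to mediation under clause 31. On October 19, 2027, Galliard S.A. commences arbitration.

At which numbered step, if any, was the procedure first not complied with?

Step 4

Step 1: 10 days after June 4, 2027 (when the breach is discovered) is June 14, 2027; June 13, 2027 is within that limit.
Step 2: the window is 21–51 days after July 1, 2027 (end of the 18-day waiting period, which began when the default notice is delivered on June 13, 2027), so July 22, 2027 through August 21, 2027; July 25, 2027 falls inside that range.
Step 3: the window is 20–31 days after July 25, 2027 (when the itemised statement is provided), so August 14, 2027 through August 25, 2027; August 16, 2027 falls inside that range.
Step 4: the window is 12–39 days after August 21, 2027 (end of the 5-day response period, which began when the termination notice is served on August 16, 2027), so September 2, 2027 through September 29, 2027; done October 2, 2027 — 3 days after the window closed.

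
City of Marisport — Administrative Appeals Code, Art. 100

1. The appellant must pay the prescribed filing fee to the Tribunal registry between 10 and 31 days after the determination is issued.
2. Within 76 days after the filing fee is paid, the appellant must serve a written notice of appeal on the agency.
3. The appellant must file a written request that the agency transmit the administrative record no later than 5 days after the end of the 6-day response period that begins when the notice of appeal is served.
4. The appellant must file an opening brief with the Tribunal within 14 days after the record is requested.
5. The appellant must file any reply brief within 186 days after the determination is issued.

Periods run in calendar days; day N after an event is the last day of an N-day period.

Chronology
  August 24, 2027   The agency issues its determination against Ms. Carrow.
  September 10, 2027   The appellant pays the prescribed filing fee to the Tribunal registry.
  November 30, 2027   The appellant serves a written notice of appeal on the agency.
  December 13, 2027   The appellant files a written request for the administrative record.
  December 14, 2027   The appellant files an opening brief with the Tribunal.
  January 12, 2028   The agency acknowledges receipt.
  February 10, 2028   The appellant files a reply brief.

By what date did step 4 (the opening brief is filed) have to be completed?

December 27, 2027

Step 4 runs from December 13, 2027, when the record is requested. 14 days after December 13, 2027 is December 27, 2027.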